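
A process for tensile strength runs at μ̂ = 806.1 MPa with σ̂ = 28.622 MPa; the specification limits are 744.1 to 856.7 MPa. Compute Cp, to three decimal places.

Cp = (USL − LSL) / (6σ̂) = (856.7 − 744.1) / (6 × 28.622) = 112.6000 / 171.7320 = 0.6557

0.656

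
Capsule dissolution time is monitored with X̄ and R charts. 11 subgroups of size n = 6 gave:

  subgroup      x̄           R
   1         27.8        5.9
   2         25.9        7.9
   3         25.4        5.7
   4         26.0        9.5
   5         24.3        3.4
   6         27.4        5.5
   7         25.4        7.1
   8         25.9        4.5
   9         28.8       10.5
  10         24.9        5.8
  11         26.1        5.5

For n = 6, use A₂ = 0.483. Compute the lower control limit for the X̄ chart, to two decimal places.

23.04

X̄̄ = (27.8 + 25.9 + 25.4 + 26.0 + 24.3 + 27.4 + 25.4 + 25.9 + 28.8 + 24.9 + 26.1) / 11 = 287.9000 / 11 = 26.1727
R̄ = (5.9 + 7.9 + 5.7 + 9.5 + 3.4 + 5.5 + 7.1 + 4.5 + 10.5 + 5.8 + 5.5) / 11 = 71.3000 / 11 = 6.4818
LCL = X̄̄ − A₂·R̄ = 26.1727 − 0.483 × 6.4818 = 23.0420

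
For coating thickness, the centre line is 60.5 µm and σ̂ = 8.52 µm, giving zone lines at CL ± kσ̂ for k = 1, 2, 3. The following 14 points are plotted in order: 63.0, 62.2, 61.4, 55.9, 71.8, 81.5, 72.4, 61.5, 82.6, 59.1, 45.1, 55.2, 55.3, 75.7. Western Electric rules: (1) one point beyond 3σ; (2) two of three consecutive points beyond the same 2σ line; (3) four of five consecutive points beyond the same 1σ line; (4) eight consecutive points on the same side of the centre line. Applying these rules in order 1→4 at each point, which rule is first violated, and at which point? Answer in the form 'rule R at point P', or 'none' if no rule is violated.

Zone of each point (C = within 1σ̂, B = 1σ̂–2σ̂, A = 2σ̂–3σ̂, * = beyond 3σ̂; sign = side of CL): 1:+C, 2:+C, 3:+C, 4:-C, 5:+B, 6:+A, 7:+B, 8:+C, 9:+A, 10:-C, 11:-B, 12:-C, 13:-C, 14:+B
Rule 3 (four of five consecutive points beyond the same 1σ limit) is satisfied at point 9.

rule 3 at point 9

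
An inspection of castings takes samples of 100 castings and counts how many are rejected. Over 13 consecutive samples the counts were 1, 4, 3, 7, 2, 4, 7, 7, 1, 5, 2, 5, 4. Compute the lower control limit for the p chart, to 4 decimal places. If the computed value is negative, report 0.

0.0000

p̄ = Σdᵢ / (k·n) = 52 / (13 × 100) = 0.04000
LCL = p̄ − 3·√(p̄(1−p̄)/n) = 0.04000 − 3 × 0.01960 = -0.01879 → 0 (negative, so LCL = 0)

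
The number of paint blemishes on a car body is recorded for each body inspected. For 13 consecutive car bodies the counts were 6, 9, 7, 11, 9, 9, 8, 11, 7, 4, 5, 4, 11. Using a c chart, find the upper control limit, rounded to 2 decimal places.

16.13

c̄ = (6 + 9 + 7 + 11 + 9 + 9 + 8 + 11 + 7 + 4 + 5 + 4 + 11) / 13 = 101 / 13 = 7.7692
UCL = c̄ + 3√c̄ = 7.7692 + 3 × √7.7692 = 7.7692 + 3 × 2.7873 = 16.1312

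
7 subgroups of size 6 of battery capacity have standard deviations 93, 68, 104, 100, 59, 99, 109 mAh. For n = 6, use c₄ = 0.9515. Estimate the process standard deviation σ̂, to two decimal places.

s̄ = (93 + 68 + 104 + 100 + 59 + 99 + 109) / 7 = 90.2857
σ̂ = s̄ / c₄ = 90.2857 / 0.9515 = 94.8878

94.89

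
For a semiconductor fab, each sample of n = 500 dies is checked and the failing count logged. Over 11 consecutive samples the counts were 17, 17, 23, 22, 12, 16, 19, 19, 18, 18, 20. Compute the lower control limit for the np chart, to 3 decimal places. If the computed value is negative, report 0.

5.685

p̄ = Σdᵢ / (k·n) = 201 / (11 × 500) = 0.03655
LCL = np̄ − 3·√(np̄(1−p̄)) = 18.2727 − 3 × 4.1958 = 5.6853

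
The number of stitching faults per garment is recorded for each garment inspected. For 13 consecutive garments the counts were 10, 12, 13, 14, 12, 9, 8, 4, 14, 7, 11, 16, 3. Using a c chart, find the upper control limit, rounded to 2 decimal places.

19.83

c̄ = (10 + 12 + 13 + 14 + 12 + 9 + 8 + 4 + 14 + 7 + 11 + 16 + 3) / 13 = 133 / 13 = 10.2308
UCL = c̄ + 3√c̄ = 10.2308 + 3 × √10.2308 = 10.2308 + 3 × 3.1986 = 19.8264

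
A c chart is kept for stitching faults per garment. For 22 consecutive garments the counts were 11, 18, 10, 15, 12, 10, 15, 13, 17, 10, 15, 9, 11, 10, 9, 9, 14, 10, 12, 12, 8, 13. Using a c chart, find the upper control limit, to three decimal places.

22.327

c̄ = (11 + 18 + 10 + 15 + 12 + 10 + 15 + 13 + 17 + 10 + 15 + 9 + 11 + 10 + 9 + 9 + 14 + 10 + 12 + 12 + 8 + 13) / 22 = 263 / 22 = 11.9545
UCL = c̄ + 3√c̄ = 11.9545 + 3 × √11.9545 = 11.9545 + 3 × 3.4575 = 22.3271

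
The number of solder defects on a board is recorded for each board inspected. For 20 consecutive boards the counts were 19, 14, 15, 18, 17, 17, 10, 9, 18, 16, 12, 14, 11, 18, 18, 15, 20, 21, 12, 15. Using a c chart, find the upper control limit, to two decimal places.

c̄ = (19 + 14 + 15 + 18 + 17 + 17 + 10 + 9 + 18 + 16 + 12 + 14 + 11 + 18 + 18 + 15 + 20 + 21 + 12 + 15) / 20 = 309 / 20 = 15.4500
UCL = c̄ + 3√c̄ = 15.4500 + 3 × √15.4500 = 15.4500 + 3 × 3.9306 = 27.2419

27.24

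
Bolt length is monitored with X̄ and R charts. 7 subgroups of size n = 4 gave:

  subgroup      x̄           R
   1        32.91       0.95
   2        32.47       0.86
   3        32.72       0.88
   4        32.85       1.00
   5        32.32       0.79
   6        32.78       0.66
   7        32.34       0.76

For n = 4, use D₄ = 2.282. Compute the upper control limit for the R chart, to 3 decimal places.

1.923

R̄ = (0.95 + 0.86 + 0.88 + 1.00 + 0.79 + 0.66 + 0.76) / 7 = 5.9000 / 7 = 0.8429
UCL_R = D₄·R̄ = 2.282 × 0.8429 = 1.9234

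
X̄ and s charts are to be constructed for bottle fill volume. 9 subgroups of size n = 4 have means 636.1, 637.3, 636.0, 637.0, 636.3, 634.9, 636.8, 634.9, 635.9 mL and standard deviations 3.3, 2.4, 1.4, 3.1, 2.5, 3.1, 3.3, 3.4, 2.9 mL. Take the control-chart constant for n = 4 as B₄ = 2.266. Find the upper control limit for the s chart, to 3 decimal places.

6.395

s̄ = (3.3 + 2.4 + 1.4 + 3.1 + 2.5 + 3.1 + 3.3 + 3.4 + 2.9) / 9 = 2.8222
UCL_s = B₄·s̄ = 2.266 × 2.8222 = 6.3952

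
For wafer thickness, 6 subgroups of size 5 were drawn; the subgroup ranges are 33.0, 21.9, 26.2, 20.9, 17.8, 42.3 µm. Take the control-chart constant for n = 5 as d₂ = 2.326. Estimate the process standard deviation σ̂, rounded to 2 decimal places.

R̄ = (33.0 + 21.9 + 26.2 + 20.9 + 17.8 + 42.3) / 6 = 27.0167
σ̂ = R̄ / d₂ = 27.0167 / 2.326 = 11.6151

11.62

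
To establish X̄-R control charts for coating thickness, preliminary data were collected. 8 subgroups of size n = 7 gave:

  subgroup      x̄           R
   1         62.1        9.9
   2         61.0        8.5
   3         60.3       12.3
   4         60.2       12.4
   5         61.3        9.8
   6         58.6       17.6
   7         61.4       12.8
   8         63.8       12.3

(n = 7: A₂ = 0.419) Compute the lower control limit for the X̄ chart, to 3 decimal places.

56.080

X̄̄ = (62.1 + 61.0 + 60.3 + 60.2 + 61.3 + 58.6 + 61.4 + 63.8) / 8 = 488.7000 / 8 = 61.0875
R̄ = (9.9 + 8.5 + 12.3 + 12.4 + 9.8 + 17.6 + 12.8 + 12.3) / 8 = 95.6000 / 8 = 11.9500
LCL = X̄̄ − A₂·R̄ = 61.0875 − 0.419 × 11.9500 = 56.0804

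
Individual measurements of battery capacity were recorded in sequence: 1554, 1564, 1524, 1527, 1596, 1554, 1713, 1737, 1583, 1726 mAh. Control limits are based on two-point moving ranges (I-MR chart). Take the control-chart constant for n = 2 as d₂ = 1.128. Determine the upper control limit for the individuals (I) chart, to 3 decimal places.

X̄ = (1554 + 1564 + 1524 + 1527 + 1596 + 1554 + 1713 + 1737 + 1583 + 1726) / 10 = 1607.8000
Moving ranges: 10, 40, 3, 69, 42, 159, 24, 154, 143; M̄R̄ = 644.0000 / 9 = 71.5556
UCL = X̄ + 3·M̄R̄/d₂ = 1607.8000 + 3 × 71.5556 / 1.128 = 1798.1073

1798.107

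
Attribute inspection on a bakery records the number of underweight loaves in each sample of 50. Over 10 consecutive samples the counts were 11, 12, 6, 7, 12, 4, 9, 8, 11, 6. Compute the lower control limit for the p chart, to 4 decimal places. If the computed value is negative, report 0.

0.0119

p̄ = Σdᵢ / (k·n) = 86 / (10 × 50) = 0.17200
LCL = p̄ − 3·√(p̄(1−p̄)/n) = 0.17200 − 3 × 0.05337 = 0.01189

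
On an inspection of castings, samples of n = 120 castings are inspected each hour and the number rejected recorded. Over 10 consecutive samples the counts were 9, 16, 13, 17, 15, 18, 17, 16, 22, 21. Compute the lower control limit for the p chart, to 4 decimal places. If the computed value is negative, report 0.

p̄ = Σdᵢ / (k·n) = 164 / (10 × 120) = 0.13667
LCL = p̄ − 3·√(p̄(1−p̄)/n) = 0.13667 − 3 × 0.03136 = 0.04260

0.0426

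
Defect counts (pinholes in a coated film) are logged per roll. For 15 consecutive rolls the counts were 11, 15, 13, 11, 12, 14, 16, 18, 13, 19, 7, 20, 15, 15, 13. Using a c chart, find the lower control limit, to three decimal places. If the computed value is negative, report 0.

2.855

c̄ = (11 + 15 + 13 + 11 + 12 + 14 + 16 + 18 + 13 + 19 + 7 + 20 + 15 + 15 + 13) / 15 = 212 / 15 = 14.1333
LCL = c̄ − 3√c̄ = 14.1333 − 3 × 3.7594 = 2.8550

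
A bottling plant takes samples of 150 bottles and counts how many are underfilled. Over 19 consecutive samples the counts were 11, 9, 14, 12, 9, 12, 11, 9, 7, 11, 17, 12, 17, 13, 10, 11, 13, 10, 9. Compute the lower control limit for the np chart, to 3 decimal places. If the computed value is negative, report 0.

p̄ = Σdᵢ / (k·n) = 217 / (19 × 150) = 0.07614
LCL = np̄ − 3·√(np̄(1−p̄)) = 11.4211 − 3 × 3.2483 = 1.6762

1.676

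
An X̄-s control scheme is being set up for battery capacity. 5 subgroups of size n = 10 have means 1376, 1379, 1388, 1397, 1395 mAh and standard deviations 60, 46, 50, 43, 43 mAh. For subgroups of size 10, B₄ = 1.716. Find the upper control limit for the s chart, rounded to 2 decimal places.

83.05

s̄ = (60 + 46 + 50 + 43 + 43) / 5 = 48.4000
UCL_s = B₄·s̄ = 1.716 × 48.4000 = 83.0544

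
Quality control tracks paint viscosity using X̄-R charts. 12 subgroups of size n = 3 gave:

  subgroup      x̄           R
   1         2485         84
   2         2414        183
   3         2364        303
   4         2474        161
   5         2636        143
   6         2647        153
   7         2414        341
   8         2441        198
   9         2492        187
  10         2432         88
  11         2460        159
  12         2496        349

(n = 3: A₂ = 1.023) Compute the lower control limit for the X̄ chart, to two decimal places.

2279.33

X̄̄ = (2485 + 2414 + 2364 + 2474 + 2636 + 2647 + 2414 + 2441 + 2492 + 2432 + 2460 + 2496) / 12 = 29755.0000 / 12 = 2479.5833
R̄ = (84 + 183 + 303 + 161 + 143 + 153 + 341 + 198 + 187 + 88 + 159 + 349) / 12 = 2349.0000 / 12 = 195.7500
LCL = X̄̄ − A₂·R̄ = 2479.5833 − 1.023 × 195.7500 = 2279.3311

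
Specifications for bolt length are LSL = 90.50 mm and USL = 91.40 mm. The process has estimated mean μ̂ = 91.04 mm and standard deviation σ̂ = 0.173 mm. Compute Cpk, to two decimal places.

0.69

Cpu = (USL − μ̂) / (3σ̂) = (91.40 − 91.04) / (3 × 0.173) = 0.6936; Cpl = (μ̂ − LSL) / (3σ̂) = (91.04 − 90.50) / (3 × 0.173) = 1.0405; Cpk = min(Cpu, Cpl) = 0.6936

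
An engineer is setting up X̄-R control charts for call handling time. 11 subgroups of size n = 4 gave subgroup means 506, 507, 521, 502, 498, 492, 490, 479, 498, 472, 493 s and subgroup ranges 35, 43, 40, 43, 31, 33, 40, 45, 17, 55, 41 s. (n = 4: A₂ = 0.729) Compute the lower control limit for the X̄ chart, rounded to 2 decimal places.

X̄̄ = (506 + 507 + 521 + 502 + 498 + 492 + 490 + 479 + 498 + 472 + 493) / 11 = 5458.0000 / 11 = 496.1818
R̄ = (35 + 43 + 40 + 43 + 31 + 33 + 40 + 45 + 17 + 55 + 41) / 11 = 423.0000 / 11 = 38.4545
LCL = X̄̄ − A₂·R̄ = 496.1818 − 0.729 × 38.4545 = 468.1485

468.15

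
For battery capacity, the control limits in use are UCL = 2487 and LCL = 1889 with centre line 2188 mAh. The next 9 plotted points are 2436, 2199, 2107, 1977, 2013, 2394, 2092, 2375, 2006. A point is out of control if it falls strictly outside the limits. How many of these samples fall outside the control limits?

All 9 points lie within [1889, 2487].

0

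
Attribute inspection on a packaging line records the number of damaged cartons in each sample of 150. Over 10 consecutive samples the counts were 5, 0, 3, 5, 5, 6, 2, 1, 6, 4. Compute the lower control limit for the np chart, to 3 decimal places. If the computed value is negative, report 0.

0.000

p̄ = Σdᵢ / (k·n) = 37 / (10 × 150) = 0.02467
LCL = np̄ − 3·√(np̄(1−p̄)) = 3.7000 − 3 × 1.8997 = -1.9990 → 0 (negative, so LCL = 0)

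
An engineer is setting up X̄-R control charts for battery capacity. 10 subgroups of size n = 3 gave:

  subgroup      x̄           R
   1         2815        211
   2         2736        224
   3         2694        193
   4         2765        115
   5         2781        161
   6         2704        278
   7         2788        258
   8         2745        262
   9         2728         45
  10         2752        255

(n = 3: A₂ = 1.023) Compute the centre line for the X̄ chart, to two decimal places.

X̄̄ = (2815 + 2736 + 2694 + 2765 + 2781 + 2704 + 2788 + 2745 + 2728 + 2752) / 10 = 27508.0000 / 10 = 2750.8000
CL = X̄̄ = 2750.8000

2750.80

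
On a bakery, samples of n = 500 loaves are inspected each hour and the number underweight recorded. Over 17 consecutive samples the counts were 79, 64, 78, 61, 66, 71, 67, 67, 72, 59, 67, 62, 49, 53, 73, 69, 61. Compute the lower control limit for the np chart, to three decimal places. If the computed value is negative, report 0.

43.092

p̄ = Σdᵢ / (k·n) = 1118 / (17 × 500) = 0.13153
LCL = np̄ − 3·√(np̄(1−p̄)) = 65.7647 − 3 × 7.5574 = 43.0924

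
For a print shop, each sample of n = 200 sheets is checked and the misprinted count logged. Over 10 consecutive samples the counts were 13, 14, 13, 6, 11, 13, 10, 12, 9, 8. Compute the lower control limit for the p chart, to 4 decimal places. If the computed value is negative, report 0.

0.0063

p̄ = Σdᵢ / (k·n) = 109 / (10 × 200) = 0.05450
LCL = p̄ − 3·√(p̄(1−p̄)/n) = 0.05450 − 3 × 0.01605 = 0.00635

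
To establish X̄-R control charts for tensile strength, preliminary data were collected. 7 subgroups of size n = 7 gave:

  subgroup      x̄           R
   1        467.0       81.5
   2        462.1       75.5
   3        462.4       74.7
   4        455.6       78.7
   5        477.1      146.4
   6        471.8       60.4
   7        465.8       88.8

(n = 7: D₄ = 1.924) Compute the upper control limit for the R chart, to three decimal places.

166.563

R̄ = (81.5 + 75.5 + 74.7 + 78.7 + 146.4 + 60.4 + 88.8) / 7 = 606.0000 / 7 = 86.5714
UCL_R = D₄·R̄ = 1.924 × 86.5714 = 166.5634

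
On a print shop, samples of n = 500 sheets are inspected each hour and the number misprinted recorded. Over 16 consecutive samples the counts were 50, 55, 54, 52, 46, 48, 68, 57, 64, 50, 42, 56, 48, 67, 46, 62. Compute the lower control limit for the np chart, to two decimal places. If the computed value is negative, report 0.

p̄ = Σdᵢ / (k·n) = 865 / (16 × 500) = 0.10812
LCL = np̄ − 3·√(np̄(1−p̄)) = 54.0625 − 3 × 6.9438 = 33.2310

33.23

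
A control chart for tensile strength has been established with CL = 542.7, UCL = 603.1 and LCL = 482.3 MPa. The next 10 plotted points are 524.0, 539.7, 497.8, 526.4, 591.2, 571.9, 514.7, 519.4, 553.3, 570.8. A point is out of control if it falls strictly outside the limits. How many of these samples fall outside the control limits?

0

All 10 points lie within [482.3, 603.1].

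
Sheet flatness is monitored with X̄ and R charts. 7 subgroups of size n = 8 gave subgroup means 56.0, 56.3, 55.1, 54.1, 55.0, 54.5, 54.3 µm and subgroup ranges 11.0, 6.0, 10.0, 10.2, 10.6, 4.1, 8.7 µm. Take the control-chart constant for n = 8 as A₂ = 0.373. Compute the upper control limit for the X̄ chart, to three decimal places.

X̄̄ = (56.0 + 56.3 + 55.1 + 54.1 + 55.0 + 54.5 + 54.3) / 7 = 385.3000 / 7 = 55.0429
R̄ = (11.0 + 6.0 + 10.0 + 10.2 + 10.6 + 4.1 + 8.7) / 7 = 60.6000 / 7 = 8.6571
UCL = X̄̄ + A₂·R̄ = 55.0429 + 0.373 × 8.6571 = 58.2720

58.272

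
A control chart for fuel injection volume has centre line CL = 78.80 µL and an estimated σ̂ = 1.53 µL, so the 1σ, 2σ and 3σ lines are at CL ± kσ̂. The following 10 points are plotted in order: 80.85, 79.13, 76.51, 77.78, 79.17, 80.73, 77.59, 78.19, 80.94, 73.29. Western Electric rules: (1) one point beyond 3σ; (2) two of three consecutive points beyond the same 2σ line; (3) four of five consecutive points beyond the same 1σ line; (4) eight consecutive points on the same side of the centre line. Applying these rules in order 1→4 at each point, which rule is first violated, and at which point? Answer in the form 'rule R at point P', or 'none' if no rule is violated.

Zone of each point (C = within 1σ̂, B = 1σ̂–2σ̂, A = 2σ̂–3σ̂, * = beyond 3σ̂; sign = side of CL): 1:+B, 2:+C, 3:-B, 4:-C, 5:+C, 6:+B, 7:-C, 8:-C, 9:+B, 10:-*
Rule 1 (one point beyond the 3σ limits) is satisfied at point 10.

rule 1 at point 10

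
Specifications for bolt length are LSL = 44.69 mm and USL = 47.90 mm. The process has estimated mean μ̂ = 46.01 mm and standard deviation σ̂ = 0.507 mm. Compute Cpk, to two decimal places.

Cpu = (USL − μ̂) / (3σ̂) = (47.90 − 46.01) / (3 × 0.507) = 1.2426; Cpl = (μ̂ − LSL) / (3σ̂) = (46.01 − 44.69) / (3 × 0.507) = 0.8679; Cpk = min(Cpu, Cpl) = 0.8679

0.87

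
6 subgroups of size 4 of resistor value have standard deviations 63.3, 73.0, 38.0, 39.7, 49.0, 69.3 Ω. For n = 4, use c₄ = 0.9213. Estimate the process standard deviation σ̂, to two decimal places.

60.11

s̄ = (63.3 + 73.0 + 38.0 + 39.7 + 49.0 + 69.3) / 6 = 55.3833
σ̂ = s̄ / c₄ = 55.3833 / 0.9213 = 60.1143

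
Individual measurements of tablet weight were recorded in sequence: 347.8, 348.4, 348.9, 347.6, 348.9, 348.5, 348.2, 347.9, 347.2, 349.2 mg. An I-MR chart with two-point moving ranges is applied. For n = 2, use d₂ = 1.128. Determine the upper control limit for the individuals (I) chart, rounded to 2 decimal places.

350.45

X̄ = (347.8 + 348.4 + 348.9 + 347.6 + 348.9 + 348.5 + 348.2 + 347.9 + 347.2 + 349.2) / 10 = 348.2600
Moving ranges: 0.6, 0.5, 1.3, 1.3, 0.4, 0.3, 0.3, 0.7, 2.0; M̄R̄ = 7.4000 / 9 = 0.8222
UCL = X̄ + 3·M̄R̄/d₂ = 348.2600 + 3 × 0.8222 / 1.128 = 350.4468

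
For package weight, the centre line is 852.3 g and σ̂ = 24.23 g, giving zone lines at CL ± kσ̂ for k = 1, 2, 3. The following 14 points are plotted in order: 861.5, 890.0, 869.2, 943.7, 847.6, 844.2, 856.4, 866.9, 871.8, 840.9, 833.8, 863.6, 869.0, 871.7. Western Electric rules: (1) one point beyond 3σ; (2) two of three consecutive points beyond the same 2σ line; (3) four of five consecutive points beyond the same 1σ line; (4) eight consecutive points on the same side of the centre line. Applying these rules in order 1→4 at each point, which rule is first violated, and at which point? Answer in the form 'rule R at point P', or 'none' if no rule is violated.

Zone of each point (C = within 1σ̂, B = 1σ̂–2σ̂, A = 2σ̂–3σ̂, * = beyond 3σ̂; sign = side of CL): 1:+C, 2:+B, 3:+C, 4:+*, 5:-C, 6:-C, 7:+C, 8:+C, 9:+C, 10:-C, 11:-C, 12:+C, 13:+C, 14:+C
Rule 1 (one point beyond the 3σ limits) is satisfied at point 4.

rule 1 at point 4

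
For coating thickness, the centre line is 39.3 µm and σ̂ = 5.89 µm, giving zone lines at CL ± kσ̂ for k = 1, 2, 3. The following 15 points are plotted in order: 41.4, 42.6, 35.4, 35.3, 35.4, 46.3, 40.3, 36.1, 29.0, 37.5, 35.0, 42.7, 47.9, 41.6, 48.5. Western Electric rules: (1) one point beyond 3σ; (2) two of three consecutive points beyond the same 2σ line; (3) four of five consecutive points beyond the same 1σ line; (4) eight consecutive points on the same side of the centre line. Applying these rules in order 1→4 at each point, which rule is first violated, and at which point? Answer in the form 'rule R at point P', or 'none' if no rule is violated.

Zone of each point (C = within 1σ̂, B = 1σ̂–2σ̂, A = 2σ̂–3σ̂, * = beyond 3σ̂; sign = side of CL): 1:+C, 2:+C, 3:-C, 4:-C, 5:-C, 6:+B, 7:+C, 8:-C, 9:-B, 10:-C, 11:-C, 12:+C, 13:+B, 14:+C, 15:+B
No rule fires across all 15 points.

none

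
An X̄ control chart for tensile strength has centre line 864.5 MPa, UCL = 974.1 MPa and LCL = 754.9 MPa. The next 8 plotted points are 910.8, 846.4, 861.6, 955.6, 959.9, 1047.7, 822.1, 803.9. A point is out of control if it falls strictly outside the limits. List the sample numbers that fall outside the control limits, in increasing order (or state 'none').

6

Compare each point to [754.9, 974.1]: sample 6 = 1047.7 > UCL.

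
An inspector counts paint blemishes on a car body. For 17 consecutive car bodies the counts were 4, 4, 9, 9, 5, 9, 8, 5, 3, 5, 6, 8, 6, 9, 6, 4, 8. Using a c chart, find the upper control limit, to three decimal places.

13.914

c̄ = (4 + 4 + 9 + 9 + 5 + 9 + 8 + 5 + 3 + 5 + 6 + 8 + 6 + 9 + 6 + 4 + 8) / 17 = 108 / 17 = 6.3529
UCL = c̄ + 3√c̄ = 6.3529 + 3 × √6.3529 = 6.3529 + 3 × 2.5205 = 13.9145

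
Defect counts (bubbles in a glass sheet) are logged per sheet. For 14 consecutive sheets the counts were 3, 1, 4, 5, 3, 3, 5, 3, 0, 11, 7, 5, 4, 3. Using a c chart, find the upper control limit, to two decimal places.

c̄ = (3 + 1 + 4 + 5 + 3 + 3 + 5 + 3 + 0 + 11 + 7 + 5 + 4 + 3) / 14 = 57 / 14 = 4.0714
UCL = c̄ + 3√c̄ = 4.0714 + 3 × √4.0714 = 4.0714 + 3 × 2.0178 = 10.1248

10.12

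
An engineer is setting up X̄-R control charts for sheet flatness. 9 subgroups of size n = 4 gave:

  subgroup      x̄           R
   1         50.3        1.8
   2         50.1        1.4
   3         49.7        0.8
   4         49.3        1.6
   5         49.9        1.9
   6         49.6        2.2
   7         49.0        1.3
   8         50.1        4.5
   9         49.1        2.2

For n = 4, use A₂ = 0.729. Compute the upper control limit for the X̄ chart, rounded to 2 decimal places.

X̄̄ = (50.3 + 50.1 + 49.7 + 49.3 + 49.9 + 49.6 + 49.0 + 50.1 + 49.1) / 9 = 447.1000 / 9 = 49.6778
R̄ = (1.8 + 1.4 + 0.8 + 1.6 + 1.9 + 2.2 + 1.3 + 4.5 + 2.2) / 9 = 17.7000 / 9 = 1.9667
UCL = X̄̄ + A₂·R̄ = 49.6778 + 0.729 × 1.9667 = 51.1115

51.11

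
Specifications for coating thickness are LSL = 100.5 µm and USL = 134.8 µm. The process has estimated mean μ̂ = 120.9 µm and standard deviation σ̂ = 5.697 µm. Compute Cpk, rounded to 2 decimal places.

Cpu = (USL − μ̂) / (3σ̂) = (134.8 − 120.9) / (3 × 5.697) = 0.8133; Cpl = (μ̂ − LSL) / (3σ̂) = (120.9 − 100.5) / (3 × 5.697) = 1.1936; Cpk = min(Cpu, Cpl) = 0.8133

0.81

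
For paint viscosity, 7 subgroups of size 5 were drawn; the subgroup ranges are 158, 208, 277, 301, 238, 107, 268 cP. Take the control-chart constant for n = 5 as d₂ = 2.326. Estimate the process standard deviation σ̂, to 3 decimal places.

R̄ = (158 + 208 + 277 + 301 + 238 + 107 + 268) / 7 = 222.4286
σ̂ = R̄ / d₂ = 222.4286 / 2.326 = 95.6271

95.627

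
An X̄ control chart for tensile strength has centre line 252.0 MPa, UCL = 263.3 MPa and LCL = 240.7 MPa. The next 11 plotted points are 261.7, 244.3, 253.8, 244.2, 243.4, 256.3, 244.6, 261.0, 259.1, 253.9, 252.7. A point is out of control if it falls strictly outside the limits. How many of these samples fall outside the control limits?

All 11 points lie within [240.7, 263.3].

0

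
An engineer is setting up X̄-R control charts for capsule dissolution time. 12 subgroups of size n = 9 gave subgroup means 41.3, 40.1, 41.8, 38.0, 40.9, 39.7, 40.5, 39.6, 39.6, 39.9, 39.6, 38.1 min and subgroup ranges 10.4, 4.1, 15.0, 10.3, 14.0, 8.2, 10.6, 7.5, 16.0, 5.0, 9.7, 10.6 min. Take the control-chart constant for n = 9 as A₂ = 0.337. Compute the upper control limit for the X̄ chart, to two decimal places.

X̄̄ = (41.3 + 40.1 + 41.8 + 38.0 + 40.9 + 39.7 + 40.5 + 39.6 + 39.6 + 39.9 + 39.6 + 38.1) / 12 = 479.1000 / 12 = 39.9250
R̄ = (10.4 + 4.1 + 15.0 + 10.3 + 14.0 + 8.2 + 10.6 + 7.5 + 16.0 + 5.0 + 9.7 + 10.6) / 12 = 121.4000 / 12 = 10.1167
UCL = X̄̄ + A₂·R̄ = 39.9250 + 0.337 × 10.1167 = 43.3343

43.33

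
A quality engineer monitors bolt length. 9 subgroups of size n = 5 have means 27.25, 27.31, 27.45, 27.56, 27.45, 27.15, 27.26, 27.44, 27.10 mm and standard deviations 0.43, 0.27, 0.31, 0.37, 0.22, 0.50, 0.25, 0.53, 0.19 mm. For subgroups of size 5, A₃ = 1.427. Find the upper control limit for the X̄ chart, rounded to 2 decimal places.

X̄̄ = (27.25 + 27.31 + 27.45 + 27.56 + 27.45 + 27.15 + 27.26 + 27.44 + 27.10) / 9 = 27.3300
s̄ = (0.43 + 0.27 + 0.31 + 0.37 + 0.22 + 0.50 + 0.25 + 0.53 + 0.19) / 9 = 0.3411
UCL = X̄̄ + A₃·s̄ = 27.3300 + 1.427 × 0.3411 = 27.8168

27.82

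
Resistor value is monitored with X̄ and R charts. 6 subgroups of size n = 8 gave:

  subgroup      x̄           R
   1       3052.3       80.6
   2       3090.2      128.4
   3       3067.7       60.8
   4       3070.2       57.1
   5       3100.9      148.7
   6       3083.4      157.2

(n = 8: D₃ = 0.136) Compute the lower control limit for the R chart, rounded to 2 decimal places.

R̄ = (80.6 + 128.4 + 60.8 + 57.1 + 148.7 + 157.2) / 6 = 632.8000 / 6 = 105.4667
LCL_R = D₃·R̄ = 0.136 × 105.4667 = 14.3435

14.34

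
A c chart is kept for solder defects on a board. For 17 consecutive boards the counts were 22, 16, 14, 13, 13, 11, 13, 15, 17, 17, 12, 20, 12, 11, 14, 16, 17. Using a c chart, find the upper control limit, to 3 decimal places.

26.456

c̄ = (22 + 16 + 14 + 13 + 13 + 11 + 13 + 15 + 17 + 17 + 12 + 20 + 12 + 11 + 14 + 16 + 17) / 17 = 253 / 17 = 14.8824
UCL = c̄ + 3√c̄ = 14.8824 + 3 × √14.8824 = 14.8824 + 3 × 3.8578 = 26.4556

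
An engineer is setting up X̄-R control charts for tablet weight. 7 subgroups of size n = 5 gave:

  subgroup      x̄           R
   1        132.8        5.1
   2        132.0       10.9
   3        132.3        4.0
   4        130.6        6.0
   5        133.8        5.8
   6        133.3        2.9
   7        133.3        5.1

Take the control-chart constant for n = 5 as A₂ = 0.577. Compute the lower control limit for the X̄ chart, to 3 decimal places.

129.305

X̄̄ = (132.8 + 132.0 + 132.3 + 130.6 + 133.8 + 133.3 + 133.3) / 7 = 928.1000 / 7 = 132.5857
R̄ = (5.1 + 10.9 + 4.0 + 6.0 + 5.8 + 2.9 + 5.1) / 7 = 39.8000 / 7 = 5.6857
LCL = X̄̄ − A₂·R̄ = 132.5857 − 0.577 × 5.6857 = 129.3051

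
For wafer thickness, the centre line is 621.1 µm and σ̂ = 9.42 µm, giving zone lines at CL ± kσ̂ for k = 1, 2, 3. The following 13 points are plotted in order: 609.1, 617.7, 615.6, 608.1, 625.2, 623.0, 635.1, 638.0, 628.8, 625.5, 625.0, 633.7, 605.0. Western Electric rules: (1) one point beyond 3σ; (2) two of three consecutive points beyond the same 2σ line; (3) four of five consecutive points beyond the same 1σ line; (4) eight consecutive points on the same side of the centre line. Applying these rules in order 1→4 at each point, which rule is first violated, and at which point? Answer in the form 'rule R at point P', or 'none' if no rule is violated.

rule 4 at point 12

Zone of each point (C = within 1σ̂, B = 1σ̂–2σ̂, A = 2σ̂–3σ̂, * = beyond 3σ̂; sign = side of CL): 1:-B, 2:-C, 3:-C, 4:-B, 5:+C, 6:+C, 7:+B, 8:+B, 9:+C, 10:+C, 11:+C, 12:+B, 13:-B
Rule 4 (eight consecutive points on the same side of the centre line) is satisfied at point 12.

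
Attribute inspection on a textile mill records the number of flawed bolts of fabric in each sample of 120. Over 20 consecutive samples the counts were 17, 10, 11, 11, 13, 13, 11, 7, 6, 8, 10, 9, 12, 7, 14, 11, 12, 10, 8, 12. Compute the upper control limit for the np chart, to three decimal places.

p̄ = Σdᵢ / (k·n) = 212 / (20 × 120) = 0.08833
UCL = np̄ + 3·√(np̄(1−p̄)) = 10.6000 + 3 × √(10.6000×0.91167) = 10.6000 + 3 × 3.1086 = 19.9259

19.926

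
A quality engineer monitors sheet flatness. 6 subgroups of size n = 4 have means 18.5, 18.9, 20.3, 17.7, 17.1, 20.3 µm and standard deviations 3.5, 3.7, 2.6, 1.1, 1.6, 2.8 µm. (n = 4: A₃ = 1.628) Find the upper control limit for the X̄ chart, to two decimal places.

X̄̄ = (18.5 + 18.9 + 20.3 + 17.7 + 17.1 + 20.3) / 6 = 18.8000
s̄ = (3.5 + 3.7 + 2.6 + 1.1 + 1.6 + 2.8) / 6 = 2.5500
UCL = X̄̄ + A₃·s̄ = 18.8000 + 1.628 × 2.5500 = 22.9514

22.95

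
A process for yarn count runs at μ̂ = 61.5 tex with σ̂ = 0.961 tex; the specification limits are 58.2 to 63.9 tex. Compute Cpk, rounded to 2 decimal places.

0.83

Cpu = (USL − μ̂) / (3σ̂) = (63.9 − 61.5) / (3 × 0.961) = 0.8325; Cpl = (μ̂ − LSL) / (3σ̂) = (61.5 − 58.2) / (3 × 0.961) = 1.1446; Cpk = min(Cpu, Cpl) = 0.8325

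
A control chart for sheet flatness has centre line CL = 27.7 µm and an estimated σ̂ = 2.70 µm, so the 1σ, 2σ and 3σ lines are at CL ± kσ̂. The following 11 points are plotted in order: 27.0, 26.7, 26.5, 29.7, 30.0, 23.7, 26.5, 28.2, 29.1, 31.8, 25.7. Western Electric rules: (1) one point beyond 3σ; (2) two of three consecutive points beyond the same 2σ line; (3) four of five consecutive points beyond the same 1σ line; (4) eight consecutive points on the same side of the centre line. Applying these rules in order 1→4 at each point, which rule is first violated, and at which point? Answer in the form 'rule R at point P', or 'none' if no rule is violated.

Zone of each point (C = within 1σ̂, B = 1σ̂–2σ̂, A = 2σ̂–3σ̂, * = beyond 3σ̂; sign = side of CL): 1:-C, 2:-C, 3:-C, 4:+C, 5:+C, 6:-B, 7:-C, 8:+C, 9:+C, 10:+B, 11:-C
No rule fires across all 11 points.

none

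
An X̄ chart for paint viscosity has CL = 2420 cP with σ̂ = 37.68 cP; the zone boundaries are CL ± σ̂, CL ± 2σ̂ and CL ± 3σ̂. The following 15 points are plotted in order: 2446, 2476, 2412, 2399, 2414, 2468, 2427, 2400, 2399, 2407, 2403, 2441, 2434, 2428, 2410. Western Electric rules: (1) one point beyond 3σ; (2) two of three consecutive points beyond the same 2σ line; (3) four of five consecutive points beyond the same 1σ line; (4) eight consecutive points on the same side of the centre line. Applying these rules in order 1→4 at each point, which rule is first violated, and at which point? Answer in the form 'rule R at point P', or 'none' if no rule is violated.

none

Zone of each point (C = within 1σ̂, B = 1σ̂–2σ̂, A = 2σ̂–3σ̂, * = beyond 3σ̂; sign = side of CL): 1:+C, 2:+B, 3:-C, 4:-C, 5:-C, 6:+B, 7:+C, 8:-C, 9:-C, 10:-C, 11:-C, 12:+C, 13:+C, 14:+C, 15:-C
No rule fires across all 15 points.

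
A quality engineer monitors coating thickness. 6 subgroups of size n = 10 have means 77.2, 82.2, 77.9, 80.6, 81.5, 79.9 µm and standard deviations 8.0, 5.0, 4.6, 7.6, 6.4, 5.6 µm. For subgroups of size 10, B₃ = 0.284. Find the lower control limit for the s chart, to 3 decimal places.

s̄ = (8.0 + 5.0 + 4.6 + 7.6 + 6.4 + 5.6) / 6 = 6.2000
LCL_s = B₃·s̄ = 0.284 × 6.2000 = 1.7608

1.761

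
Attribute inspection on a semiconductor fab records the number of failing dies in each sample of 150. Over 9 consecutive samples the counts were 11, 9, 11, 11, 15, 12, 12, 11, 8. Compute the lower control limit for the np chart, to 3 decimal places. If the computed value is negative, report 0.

1.489

p̄ = Σdᵢ / (k·n) = 100 / (9 × 150) = 0.07407
LCL = np̄ − 3·√(np̄(1−p̄)) = 11.1111 − 3 × 3.2075 = 1.4886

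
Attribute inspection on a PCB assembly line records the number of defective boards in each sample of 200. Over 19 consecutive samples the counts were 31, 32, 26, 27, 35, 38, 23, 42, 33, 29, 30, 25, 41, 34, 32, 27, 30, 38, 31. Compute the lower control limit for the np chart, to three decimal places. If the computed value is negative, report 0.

p̄ = Σdᵢ / (k·n) = 604 / (19 × 200) = 0.15895
LCL = np̄ − 3·√(np̄(1−p̄)) = 31.7895 − 3 × 5.1707 = 16.2772

16.277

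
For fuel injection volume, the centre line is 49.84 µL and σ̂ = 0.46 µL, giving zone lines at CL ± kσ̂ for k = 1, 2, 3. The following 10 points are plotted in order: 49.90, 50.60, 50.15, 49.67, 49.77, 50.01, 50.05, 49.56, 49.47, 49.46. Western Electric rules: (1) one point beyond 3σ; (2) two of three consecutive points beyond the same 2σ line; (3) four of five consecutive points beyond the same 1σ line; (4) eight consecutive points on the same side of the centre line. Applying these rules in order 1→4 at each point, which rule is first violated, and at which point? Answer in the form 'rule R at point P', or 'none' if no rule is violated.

Zone of each point (C = within 1σ̂, B = 1σ̂–2σ̂, A = 2σ̂–3σ̂, * = beyond 3σ̂; sign = side of CL): 1:+C, 2:+B, 3:+C, 4:-C, 5:-C, 6:+C, 7:+C, 8:-C, 9:-C, 10:-C
No rule fires across all 10 points.

none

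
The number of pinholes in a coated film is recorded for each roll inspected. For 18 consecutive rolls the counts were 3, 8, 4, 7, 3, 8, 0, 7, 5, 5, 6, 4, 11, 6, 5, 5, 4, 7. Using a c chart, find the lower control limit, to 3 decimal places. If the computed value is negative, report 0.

0.000

c̄ = (3 + 8 + 4 + 7 + 3 + 8 + 0 + 7 + 5 + 5 + 6 + 4 + 11 + 6 + 5 + 5 + 4 + 7) / 18 = 98 / 18 = 5.4444
LCL = c̄ − 3√c̄ = 5.4444 − 3 × 2.3333 = -1.5556 → 0 (cannot be negative)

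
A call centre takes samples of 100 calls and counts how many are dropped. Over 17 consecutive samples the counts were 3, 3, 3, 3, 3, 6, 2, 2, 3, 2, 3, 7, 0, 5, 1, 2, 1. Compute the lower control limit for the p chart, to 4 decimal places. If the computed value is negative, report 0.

p̄ = Σdᵢ / (k·n) = 49 / (17 × 100) = 0.02882
LCL = p̄ − 3·√(p̄(1−p̄)/n) = 0.02882 − 3 × 0.01673 = -0.02137 → 0 (negative, so LCL = 0)

0.0000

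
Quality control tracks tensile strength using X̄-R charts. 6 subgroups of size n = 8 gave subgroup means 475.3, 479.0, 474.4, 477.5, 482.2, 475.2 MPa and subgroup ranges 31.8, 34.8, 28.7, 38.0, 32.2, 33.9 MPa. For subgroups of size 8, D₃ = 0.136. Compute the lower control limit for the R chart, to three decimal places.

R̄ = (31.8 + 34.8 + 28.7 + 38.0 + 32.2 + 33.9) / 6 = 199.4000 / 6 = 33.2333
LCL_R = D₃·R̄ = 0.136 × 33.2333 = 4.5197

4.520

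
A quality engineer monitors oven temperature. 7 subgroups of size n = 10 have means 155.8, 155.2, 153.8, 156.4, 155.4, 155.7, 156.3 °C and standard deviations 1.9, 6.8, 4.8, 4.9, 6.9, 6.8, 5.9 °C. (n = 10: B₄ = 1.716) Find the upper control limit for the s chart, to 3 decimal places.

s̄ = (1.9 + 6.8 + 4.8 + 4.9 + 6.9 + 6.8 + 5.9) / 7 = 5.4286
UCL_s = B₄·s̄ = 1.716 × 5.4286 = 9.3154

9.315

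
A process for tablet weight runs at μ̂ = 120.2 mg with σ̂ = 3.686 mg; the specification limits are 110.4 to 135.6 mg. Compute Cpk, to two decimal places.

Cpu = (USL − μ̂) / (3σ̂) = (135.6 − 120.2) / (3 × 3.686) = 1.3927; Cpl = (μ̂ − LSL) / (3σ̂) = (120.2 − 110.4) / (3 × 3.686) = 0.8862; Cpk = min(Cpu, Cpl) = 0.8862

0.89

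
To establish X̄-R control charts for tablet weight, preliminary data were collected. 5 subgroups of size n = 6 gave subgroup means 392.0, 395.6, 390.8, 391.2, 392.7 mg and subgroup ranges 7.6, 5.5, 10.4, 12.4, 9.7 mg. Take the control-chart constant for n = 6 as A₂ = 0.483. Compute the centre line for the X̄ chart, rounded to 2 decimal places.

392.46

X̄̄ = (392.0 + 395.6 + 390.8 + 391.2 + 392.7) / 5 = 1962.3000 / 5 = 392.4600
CL = X̄̄ = 392.4600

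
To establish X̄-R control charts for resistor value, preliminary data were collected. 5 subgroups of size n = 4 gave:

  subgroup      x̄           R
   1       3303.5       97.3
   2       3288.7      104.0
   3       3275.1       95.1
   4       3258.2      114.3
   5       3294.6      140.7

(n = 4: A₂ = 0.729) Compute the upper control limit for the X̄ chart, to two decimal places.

X̄̄ = (3303.5 + 3288.7 + 3275.1 + 3258.2 + 3294.6) / 5 = 16420.1000 / 5 = 3284.0200
R̄ = (97.3 + 104.0 + 95.1 + 114.3 + 140.7) / 5 = 551.4000 / 5 = 110.2800
UCL = X̄̄ + A₂·R̄ = 3284.0200 + 0.729 × 110.2800 = 3364.4141

3364.41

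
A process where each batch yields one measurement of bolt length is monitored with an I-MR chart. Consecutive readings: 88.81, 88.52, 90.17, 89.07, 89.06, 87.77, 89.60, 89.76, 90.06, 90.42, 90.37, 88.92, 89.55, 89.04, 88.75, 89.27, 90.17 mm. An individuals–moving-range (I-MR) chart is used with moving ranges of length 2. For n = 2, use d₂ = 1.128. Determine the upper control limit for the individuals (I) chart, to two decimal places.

X̄ = (88.81 + 88.52 + 90.17 + 89.07 + 89.06 + 87.77 + 89.60 + 89.76 + 90.06 + 90.42 + 90.37 + 88.92 + 89.55 + 89.04 + 88.75 + 89.27 + 90.17) / 17 = 89.3712
Moving ranges: 0.29, 1.65, 1.10, 0.01, 1.29, 1.83, 0.16, 0.30, 0.36, 0.05, 1.45, 0.63, 0.51, 0.29, 0.52, 0.90; M̄R̄ = 11.3400 / 16 = 0.7087
UCL = X̄ + 3·M̄R̄/d₂ = 89.3712 + 3 × 0.7087 / 1.128 = 91.2561

91.26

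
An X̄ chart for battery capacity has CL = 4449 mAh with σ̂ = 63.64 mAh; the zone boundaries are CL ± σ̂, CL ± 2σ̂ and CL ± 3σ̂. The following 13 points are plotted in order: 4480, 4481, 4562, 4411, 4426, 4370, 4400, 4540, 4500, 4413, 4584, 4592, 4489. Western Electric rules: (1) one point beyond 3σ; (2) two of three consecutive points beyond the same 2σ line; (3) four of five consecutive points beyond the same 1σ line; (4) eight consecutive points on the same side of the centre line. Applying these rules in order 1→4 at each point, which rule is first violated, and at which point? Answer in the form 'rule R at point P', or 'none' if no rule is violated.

rule 2 at point 12

Zone of each point (C = within 1σ̂, B = 1σ̂–2σ̂, A = 2σ̂–3σ̂, * = beyond 3σ̂; sign = side of CL): 1:+C, 2:+C, 3:+B, 4:-C, 5:-C, 6:-B, 7:-C, 8:+B, 9:+C, 10:-C, 11:+A, 12:+A, 13:+C
Rule 2 (two of three consecutive points beyond the same 2σ limit) is satisfied at point 12.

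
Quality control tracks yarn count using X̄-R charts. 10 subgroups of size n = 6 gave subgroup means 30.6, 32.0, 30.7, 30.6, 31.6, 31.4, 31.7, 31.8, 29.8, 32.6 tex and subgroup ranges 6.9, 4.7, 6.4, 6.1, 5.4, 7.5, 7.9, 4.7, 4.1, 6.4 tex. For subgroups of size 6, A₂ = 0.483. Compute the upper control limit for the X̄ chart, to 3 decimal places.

34.183

X̄̄ = (30.6 + 32.0 + 30.7 + 30.6 + 31.6 + 31.4 + 31.7 + 31.8 + 29.8 + 32.6) / 10 = 312.8000 / 10 = 31.2800
R̄ = (6.9 + 4.7 + 6.4 + 6.1 + 5.4 + 7.5 + 7.9 + 4.7 + 4.1 + 6.4) / 10 = 60.1000 / 10 = 6.0100
UCL = X̄̄ + A₂·R̄ = 31.2800 + 0.483 × 6.0100 = 34.1828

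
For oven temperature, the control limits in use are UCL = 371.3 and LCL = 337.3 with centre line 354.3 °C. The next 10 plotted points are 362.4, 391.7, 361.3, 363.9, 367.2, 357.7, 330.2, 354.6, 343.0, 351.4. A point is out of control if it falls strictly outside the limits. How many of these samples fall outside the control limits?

2

Compare each point to [337.3, 371.3]: sample 2 = 391.7 > UCL; sample 7 = 330.2 < LCL.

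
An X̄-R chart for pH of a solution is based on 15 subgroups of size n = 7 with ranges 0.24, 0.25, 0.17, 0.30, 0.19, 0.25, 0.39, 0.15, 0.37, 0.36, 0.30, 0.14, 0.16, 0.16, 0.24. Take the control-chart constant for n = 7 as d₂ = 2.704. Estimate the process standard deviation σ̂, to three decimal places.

R̄ = (0.24 + 0.25 + 0.17 + 0.30 + 0.19 + 0.25 + 0.39 + 0.15 + 0.37 + 0.36 + 0.30 + 0.14 + 0.16 + 0.16 + 0.24) / 15 = 0.2447
σ̂ = R̄ / d₂ = 0.2447 / 2.704 = 0.0905

0.090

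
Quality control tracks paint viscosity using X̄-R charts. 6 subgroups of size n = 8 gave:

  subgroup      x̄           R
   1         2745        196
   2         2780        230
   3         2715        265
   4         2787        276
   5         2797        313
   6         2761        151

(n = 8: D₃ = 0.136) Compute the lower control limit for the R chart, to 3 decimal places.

32.436

R̄ = (196 + 230 + 265 + 276 + 313 + 151) / 6 = 1431.0000 / 6 = 238.5000
LCL_R = D₃·R̄ = 0.136 × 238.5000 = 32.4360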